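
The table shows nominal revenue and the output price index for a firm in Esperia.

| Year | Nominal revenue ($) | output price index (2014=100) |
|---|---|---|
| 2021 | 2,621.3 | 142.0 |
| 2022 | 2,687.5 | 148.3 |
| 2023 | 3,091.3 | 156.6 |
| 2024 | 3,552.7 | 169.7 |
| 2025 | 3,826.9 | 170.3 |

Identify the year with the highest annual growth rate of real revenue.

2023

2022: real = 2687.5/1.483 = 1812.20; growth vs 2021 (1845.99) = -1.83%.
2023: real = 3091.3/1.566 = 1974.01; growth vs 2022 (1812.20) = 8.93%.
2024: real = 3552.7/1.697 = 2093.52; growth vs 2023 (1974.01) = 6.05%.
2025: real = 3826.9/1.703 = 2247.15; growth vs 2024 (2093.52) = 7.34%.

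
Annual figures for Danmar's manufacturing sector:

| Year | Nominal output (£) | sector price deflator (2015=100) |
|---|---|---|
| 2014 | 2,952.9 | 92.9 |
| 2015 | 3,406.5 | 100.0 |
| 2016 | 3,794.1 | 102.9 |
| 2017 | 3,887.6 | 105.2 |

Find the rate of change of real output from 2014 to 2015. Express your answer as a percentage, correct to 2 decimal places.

Real output 2014 = 2952.9/0.929 = 3178.58.
Real output 2015 = 3406.5/1.000 = 3406.50.
Change = 3406.50/3178.58 − 1 = 0.0717.

7.17%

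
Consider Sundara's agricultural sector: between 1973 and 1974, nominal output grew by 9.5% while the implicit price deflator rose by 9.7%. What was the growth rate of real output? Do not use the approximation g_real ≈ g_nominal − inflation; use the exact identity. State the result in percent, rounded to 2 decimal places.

-0.18%

(1 + g_nom) = (1 + g_real)(1 + π), so g_real = 1.0950 / 1.0970 − 1 = -0.00182.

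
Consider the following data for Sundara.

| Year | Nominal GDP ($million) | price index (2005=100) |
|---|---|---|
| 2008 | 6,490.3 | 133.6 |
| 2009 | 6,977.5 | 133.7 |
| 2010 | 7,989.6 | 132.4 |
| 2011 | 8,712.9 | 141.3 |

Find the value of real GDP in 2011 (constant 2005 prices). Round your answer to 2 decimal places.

$6,166.24 million

Real GDP 2011 = 8712.9 / 1.413 = 6166.24.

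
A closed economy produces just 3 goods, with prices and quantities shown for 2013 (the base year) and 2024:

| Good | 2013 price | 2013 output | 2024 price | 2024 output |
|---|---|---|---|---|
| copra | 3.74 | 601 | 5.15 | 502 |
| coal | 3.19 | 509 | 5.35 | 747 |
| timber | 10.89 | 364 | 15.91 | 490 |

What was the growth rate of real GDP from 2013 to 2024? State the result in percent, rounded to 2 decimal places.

Real GDP 2013 = Nominal GDP 2013 = 3.74·601 + 3.19·509 + 10.89·364 = 7835.41.
Real GDP 2024 (at 2013 prices) = 3.74·502 + 3.19·747 + 10.89·490 = 9596.51.
Real growth = 9596.51/7835.41 − 1 = 0.2248.

22.48%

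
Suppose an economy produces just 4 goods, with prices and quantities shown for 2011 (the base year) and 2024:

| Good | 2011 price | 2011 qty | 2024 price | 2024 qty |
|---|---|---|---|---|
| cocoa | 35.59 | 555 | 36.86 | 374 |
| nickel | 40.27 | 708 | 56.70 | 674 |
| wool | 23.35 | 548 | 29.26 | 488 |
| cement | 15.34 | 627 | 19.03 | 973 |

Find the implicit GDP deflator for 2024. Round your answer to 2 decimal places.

Nominal GDP 2024 = 36.86·374 + 56.70·674 + 29.26·488 + 19.03·973 = 84796.51.
Real GDP 2024 (at 2011 prices) = 35.59·374 + 40.27·674 + 23.35·488 + 15.34·973 = 66773.26.
Deflator = Nominal/Real × 100 = 84796.51/66773.26 × 100 = 126.992.

126.99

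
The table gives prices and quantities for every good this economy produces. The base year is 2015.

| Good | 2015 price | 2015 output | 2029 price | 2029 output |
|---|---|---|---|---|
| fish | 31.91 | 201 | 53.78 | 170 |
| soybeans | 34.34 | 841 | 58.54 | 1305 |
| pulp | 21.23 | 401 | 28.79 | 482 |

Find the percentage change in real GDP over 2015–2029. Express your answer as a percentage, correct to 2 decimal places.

38.04%

Real GDP 2015 = Nominal GDP 2015 = 31.91·201 + 34.34·841 + 21.23·401 = 43807.08.
Real GDP 2029 (at 2015 prices) = 31.91·170 + 34.34·1305 + 21.23·482 = 60471.26.
Real growth = 60471.26/43807.08 − 1 = 0.3804.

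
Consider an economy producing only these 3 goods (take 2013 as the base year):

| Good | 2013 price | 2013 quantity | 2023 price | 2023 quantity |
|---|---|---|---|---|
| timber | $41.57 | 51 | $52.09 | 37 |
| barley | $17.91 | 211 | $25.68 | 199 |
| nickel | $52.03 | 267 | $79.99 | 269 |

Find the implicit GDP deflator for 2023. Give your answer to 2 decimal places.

Nominal GDP 2023 = 52.09·37 + 25.68·199 + 79.99·269 = 28554.96.
Real GDP 2023 (at 2013 prices) = 41.57·37 + 17.91·199 + 52.03·269 = 19098.25.
Deflator = Nominal/Real × 100 = 28554.96/19098.25 × 100 = 149.516.

149.52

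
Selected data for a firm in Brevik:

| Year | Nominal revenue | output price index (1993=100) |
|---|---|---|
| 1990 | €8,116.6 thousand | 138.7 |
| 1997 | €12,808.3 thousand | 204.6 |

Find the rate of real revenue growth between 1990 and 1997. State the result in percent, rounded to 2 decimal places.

6.98%

Real revenue 1990 = 8116.6 / 1.387 = 5851.91.
Real revenue 1997 = 12808.3 / 2.046 = 6260.17.
Real growth = 6260.17 / 5851.91 − 1 = 0.0698.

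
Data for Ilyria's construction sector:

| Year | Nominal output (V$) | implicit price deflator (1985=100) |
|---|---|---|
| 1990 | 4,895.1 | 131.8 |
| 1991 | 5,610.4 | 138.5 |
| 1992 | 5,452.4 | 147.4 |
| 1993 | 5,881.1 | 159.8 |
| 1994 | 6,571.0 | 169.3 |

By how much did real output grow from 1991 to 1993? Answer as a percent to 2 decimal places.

-9.15%

Real output 1991 = 5610.4/1.385 = 4050.83.
Real output 1993 = 5881.1/1.598 = 3680.29.
Change = 3680.29/4050.83 − 1 = -0.0915.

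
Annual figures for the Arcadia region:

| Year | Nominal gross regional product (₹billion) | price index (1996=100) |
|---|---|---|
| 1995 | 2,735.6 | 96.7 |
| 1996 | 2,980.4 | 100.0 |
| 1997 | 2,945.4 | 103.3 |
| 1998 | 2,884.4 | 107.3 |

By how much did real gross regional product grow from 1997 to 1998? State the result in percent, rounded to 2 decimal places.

Real gross regional product 1997 = 2945.4/1.033 = 2851.31.
Real gross regional product 1998 = 2884.4/1.073 = 2688.16.
Change = 2688.16/2851.31 − 1 = -0.0572.

-5.72%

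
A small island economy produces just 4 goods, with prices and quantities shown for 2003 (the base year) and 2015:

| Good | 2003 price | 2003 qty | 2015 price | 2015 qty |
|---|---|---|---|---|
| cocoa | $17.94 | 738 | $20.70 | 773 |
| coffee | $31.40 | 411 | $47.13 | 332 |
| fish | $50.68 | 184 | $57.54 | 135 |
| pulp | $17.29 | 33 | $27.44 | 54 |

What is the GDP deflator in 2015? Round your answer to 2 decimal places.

127.54

Nominal GDP 2015 = 20.70·773 + 47.13·332 + 57.54·135 + 27.44·54 = 40897.92.
Real GDP 2015 (at 2003 prices) = 17.94·773 + 31.40·332 + 50.68·135 + 17.29·54 = 32067.88.
Deflator = Nominal/Real × 100 = 40897.92/32067.88 × 100 = 127.535.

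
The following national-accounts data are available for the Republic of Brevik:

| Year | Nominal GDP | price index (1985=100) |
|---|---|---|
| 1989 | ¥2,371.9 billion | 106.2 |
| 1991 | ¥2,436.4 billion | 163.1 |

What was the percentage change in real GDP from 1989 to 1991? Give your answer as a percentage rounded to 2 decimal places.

Real GDP 1989 = 2371.9 / 1.062 = 2233.43.
Real GDP 1991 = 2436.4 / 1.631 = 1493.81.
Real growth = 1493.81 / 2233.43 − 1 = -0.3312.

-33.12%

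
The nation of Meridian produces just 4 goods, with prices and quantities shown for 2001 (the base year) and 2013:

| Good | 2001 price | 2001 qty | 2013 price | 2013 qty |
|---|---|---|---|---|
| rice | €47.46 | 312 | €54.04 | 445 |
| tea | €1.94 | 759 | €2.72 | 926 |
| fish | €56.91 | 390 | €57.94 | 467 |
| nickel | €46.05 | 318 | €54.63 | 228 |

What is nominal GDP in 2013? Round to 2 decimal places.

€66080.14

Nominal GDP 2013 = Σ (p_2013 × q_2013) = 54.04·445 + 2.72·926 + 57.94·467 + 54.63·228 = 66080.14.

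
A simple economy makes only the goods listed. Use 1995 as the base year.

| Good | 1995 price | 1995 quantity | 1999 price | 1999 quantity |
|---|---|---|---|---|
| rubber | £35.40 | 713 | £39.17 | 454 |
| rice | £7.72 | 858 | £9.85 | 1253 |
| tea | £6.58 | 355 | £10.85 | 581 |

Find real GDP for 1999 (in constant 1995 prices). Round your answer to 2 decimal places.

£29567.74

Real GDP 1999 = Σ (p_1995 × q_1999) = 35.40·454 + 7.72·1253 + 6.58·581 = 29567.74.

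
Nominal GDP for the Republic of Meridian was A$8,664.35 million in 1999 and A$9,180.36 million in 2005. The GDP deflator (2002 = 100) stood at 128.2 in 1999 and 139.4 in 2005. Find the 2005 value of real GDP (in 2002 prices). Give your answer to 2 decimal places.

Real GDP = Nominal / (GDP deflator/100) = 9180.36 / 1.394 = 6585.62.

A$6,585.62 million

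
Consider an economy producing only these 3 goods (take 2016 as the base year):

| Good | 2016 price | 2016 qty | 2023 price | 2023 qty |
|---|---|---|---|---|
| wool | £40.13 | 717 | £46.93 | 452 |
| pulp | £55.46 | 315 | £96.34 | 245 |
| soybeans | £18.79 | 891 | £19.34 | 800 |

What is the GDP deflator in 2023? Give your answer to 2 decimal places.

Nominal GDP 2023 = 46.93·452 + 96.34·245 + 19.34·800 = 60287.66.
Real GDP 2023 (at 2016 prices) = 40.13·452 + 55.46·245 + 18.79·800 = 46758.46.
Deflator = Nominal/Real × 100 = 60287.66/46758.46 × 100 = 128.934.

128.93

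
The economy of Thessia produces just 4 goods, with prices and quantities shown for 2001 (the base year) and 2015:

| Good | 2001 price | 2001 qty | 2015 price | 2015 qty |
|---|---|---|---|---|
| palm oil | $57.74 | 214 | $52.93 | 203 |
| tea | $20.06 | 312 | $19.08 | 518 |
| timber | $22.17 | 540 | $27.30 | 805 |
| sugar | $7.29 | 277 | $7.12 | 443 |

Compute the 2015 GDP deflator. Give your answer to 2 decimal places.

Nominal GDP 2015 = 52.93·203 + 19.08·518 + 27.30·805 + 7.12·443 = 45758.89.
Real GDP 2015 (at 2001 prices) = 57.74·203 + 20.06·518 + 22.17·805 + 7.29·443 = 43188.62.
Deflator = Nominal/Real × 100 = 45758.89/43188.62 × 100 = 105.951.

105.95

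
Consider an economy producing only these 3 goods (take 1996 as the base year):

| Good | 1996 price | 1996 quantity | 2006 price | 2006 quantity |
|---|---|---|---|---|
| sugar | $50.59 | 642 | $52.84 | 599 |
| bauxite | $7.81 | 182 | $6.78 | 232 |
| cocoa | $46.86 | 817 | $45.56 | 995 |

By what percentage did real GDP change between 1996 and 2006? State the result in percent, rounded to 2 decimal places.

Real GDP 1996 = Nominal GDP 1996 = 50.59·642 + 7.81·182 + 46.86·817 = 72184.82.
Real GDP 2006 (at 1996 prices) = 50.59·599 + 7.81·232 + 46.86·995 = 78741.03.
Real growth = 78741.03/72184.82 − 1 = 0.0908.

9.08%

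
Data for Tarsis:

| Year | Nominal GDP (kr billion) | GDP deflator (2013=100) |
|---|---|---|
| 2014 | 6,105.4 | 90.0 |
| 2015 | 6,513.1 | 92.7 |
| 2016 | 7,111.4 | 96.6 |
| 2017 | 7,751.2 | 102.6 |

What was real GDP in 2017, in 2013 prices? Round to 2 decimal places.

Real GDP 2017 = 7751.2 / 1.026 = 7554.78.

kr 7,554.78 billion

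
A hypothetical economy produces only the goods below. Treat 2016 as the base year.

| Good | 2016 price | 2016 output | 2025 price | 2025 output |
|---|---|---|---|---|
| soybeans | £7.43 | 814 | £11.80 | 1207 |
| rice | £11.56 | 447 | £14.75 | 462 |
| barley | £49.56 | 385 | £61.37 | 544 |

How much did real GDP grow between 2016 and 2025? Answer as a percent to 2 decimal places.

36.22%

Real GDP 2016 = Nominal GDP 2016 = 7.43·814 + 11.56·447 + 49.56·385 = 30295.94.
Real GDP 2025 (at 2016 prices) = 7.43·1207 + 11.56·462 + 49.56·544 = 41269.37.
Real growth = 41269.37/30295.94 − 1 = 0.3622.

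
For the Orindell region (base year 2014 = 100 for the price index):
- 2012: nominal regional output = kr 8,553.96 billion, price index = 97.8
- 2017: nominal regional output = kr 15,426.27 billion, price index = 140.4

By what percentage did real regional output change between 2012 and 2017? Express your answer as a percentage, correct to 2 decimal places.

Deflate each year: 2012 → 8553.96/0.978 = 8746.38; 2017 → 15426.27/1.404 = 10987.37.
So real regional output changed by 10987.37/8746.38 − 1 = 0.2562, i.e. 25.62%.

25.62%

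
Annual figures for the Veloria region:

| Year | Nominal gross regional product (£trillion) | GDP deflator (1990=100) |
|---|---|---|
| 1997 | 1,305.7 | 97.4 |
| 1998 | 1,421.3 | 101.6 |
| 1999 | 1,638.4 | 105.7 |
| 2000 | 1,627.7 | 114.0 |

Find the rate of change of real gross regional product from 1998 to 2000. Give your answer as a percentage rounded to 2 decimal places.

Real gross regional product 1998 = 1421.3/1.016 = 1398.92.
Real gross regional product 2000 = 1627.7/1.140 = 1427.81.
Change = 1427.81/1398.92 − 1 = 0.0207.

2.07%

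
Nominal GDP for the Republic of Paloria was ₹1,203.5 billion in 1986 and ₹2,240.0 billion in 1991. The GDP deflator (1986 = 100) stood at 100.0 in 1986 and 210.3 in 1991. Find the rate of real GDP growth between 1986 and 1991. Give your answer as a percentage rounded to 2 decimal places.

-11.50%

Deflate each year: 1986 → 1203.5/1.000 = 1203.50; 1991 → 2240.0/2.103 = 1065.15.
So real GDP changed by 1065.15/1203.50 − 1 = -0.1150, i.e. -11.50%.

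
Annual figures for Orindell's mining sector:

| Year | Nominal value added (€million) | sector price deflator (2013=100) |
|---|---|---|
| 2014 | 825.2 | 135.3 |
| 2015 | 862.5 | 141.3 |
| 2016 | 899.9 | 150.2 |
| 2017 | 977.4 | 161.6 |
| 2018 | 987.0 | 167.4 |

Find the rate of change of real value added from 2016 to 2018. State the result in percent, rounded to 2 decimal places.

-1.59%

Real value added 2016 = 899.9/1.502 = 599.13.
Real value added 2018 = 987.0/1.674 = 589.61.
Change = 589.61/599.13 − 1 = -0.0159.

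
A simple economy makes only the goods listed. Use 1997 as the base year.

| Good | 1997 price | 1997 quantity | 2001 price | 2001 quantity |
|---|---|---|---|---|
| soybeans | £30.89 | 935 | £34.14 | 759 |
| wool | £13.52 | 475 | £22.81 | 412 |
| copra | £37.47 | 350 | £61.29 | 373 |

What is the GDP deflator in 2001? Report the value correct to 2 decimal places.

Nominal GDP 2001 = 34.14·759 + 22.81·412 + 61.29·373 = 58171.15.
Real GDP 2001 (at 1997 prices) = 30.89·759 + 13.52·412 + 37.47·373 = 42992.06.
Deflator = Nominal/Real × 100 = 58171.15/42992.06 × 100 = 135.307.

135.31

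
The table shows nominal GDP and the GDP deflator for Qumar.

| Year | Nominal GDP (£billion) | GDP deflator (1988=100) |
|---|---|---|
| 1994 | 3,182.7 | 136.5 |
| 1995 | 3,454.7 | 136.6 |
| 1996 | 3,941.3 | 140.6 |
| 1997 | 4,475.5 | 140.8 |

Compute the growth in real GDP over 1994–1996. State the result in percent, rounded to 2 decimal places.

20.22%

Real GDP 1994 = 3182.7/1.365 = 2331.65.
Real GDP 1996 = 3941.3/1.406 = 2803.20.
Change = 2803.20/2331.65 − 1 = 0.2022.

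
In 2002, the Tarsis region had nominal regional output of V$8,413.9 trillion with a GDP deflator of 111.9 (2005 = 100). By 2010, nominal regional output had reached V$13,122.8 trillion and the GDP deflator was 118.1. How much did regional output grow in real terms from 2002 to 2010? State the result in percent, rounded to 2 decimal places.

Real regional output 2002 = 8413.9 / 1.119 = 7519.12.
Real regional output 2010 = 13122.8 / 1.181 = 11111.60.
Real growth = 11111.60 / 7519.12 − 1 = 0.4778.

47.78%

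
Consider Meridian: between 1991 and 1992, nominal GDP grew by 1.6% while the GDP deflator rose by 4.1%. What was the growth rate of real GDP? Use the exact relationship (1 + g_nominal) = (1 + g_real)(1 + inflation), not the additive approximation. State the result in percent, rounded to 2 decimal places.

-2.40%

(1 + g_nom) = (1 + g_real)(1 + π), so g_real = 1.0160 / 1.0410 − 1 = -0.02402.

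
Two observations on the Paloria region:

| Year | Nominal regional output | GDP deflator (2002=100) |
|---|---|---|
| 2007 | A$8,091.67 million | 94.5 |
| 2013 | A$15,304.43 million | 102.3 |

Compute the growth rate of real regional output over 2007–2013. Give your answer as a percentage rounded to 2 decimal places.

74.72%

Real regional output 2007 = 8091.67 / 0.945 = 8562.61.
Real regional output 2013 = 15304.43 / 1.023 = 14960.34.
Real growth = 14960.34 / 8562.61 − 1 = 0.7472.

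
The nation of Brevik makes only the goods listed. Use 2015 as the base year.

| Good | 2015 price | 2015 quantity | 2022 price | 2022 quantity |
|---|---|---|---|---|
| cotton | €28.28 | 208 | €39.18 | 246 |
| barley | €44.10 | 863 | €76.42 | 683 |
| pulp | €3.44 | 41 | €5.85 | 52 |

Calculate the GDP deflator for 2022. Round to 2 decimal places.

166.78

Nominal GDP 2022 = 39.18·246 + 76.42·683 + 5.85·52 = 62137.34.
Real GDP 2022 (at 2015 prices) = 28.28·246 + 44.10·683 + 3.44·52 = 37256.06.
Deflator = Nominal/Real × 100 = 62137.34/37256.06 × 100 = 166.785.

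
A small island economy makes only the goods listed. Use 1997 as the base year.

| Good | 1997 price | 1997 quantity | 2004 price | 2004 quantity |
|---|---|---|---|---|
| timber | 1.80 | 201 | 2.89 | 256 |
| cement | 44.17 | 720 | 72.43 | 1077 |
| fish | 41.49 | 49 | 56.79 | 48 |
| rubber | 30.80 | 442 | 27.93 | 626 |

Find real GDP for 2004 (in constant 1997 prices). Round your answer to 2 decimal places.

69304.21

Real GDP 2004 = Σ (p_1997 × q_2004) = 1.80·256 + 44.17·1077 + 41.49·48 + 30.80·626 = 69304.21.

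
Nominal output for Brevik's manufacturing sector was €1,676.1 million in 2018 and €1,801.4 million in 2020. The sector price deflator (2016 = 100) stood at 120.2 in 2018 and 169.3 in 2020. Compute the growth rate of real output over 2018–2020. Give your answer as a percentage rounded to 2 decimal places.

-23.69%

Real output 2018 = 1676.1 / 1.202 = 1394.43.
Real output 2020 = 1801.4 / 1.693 = 1064.03.
Real growth = 1064.03 / 1394.43 − 1 = -0.2369.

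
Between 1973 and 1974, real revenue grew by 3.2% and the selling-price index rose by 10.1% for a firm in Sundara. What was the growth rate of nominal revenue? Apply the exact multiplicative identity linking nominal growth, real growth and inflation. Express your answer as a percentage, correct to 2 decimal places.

13.62%

(1 + g_nom) = (1 + g_real)(1 + π) = 1.0320 × 1.1010 = 1.13623.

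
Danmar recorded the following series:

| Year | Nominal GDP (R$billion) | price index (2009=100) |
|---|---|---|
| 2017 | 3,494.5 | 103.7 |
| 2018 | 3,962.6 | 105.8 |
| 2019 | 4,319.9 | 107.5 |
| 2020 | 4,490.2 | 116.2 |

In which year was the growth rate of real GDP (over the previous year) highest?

2018: real = 3962.6/1.058 = 3745.37; growth vs 2017 (3369.82) = 11.14%.
2019: real = 4319.9/1.075 = 4018.51; growth vs 2018 (3745.37) = 7.29%.
2020: real = 4490.2/1.162 = 3864.20; growth vs 2019 (4018.51) = -3.84%.

2018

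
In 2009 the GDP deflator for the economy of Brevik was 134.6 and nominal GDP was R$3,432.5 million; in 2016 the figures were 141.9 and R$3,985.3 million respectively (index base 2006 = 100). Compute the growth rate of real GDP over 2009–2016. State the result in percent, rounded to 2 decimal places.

Real GDP 2009 = 3432.5 / 1.346 = 2550.15.
Real GDP 2016 = 3985.3 / 1.419 = 2808.53.
Real growth = 2808.53 / 2550.15 − 1 = 0.1013.

10.13%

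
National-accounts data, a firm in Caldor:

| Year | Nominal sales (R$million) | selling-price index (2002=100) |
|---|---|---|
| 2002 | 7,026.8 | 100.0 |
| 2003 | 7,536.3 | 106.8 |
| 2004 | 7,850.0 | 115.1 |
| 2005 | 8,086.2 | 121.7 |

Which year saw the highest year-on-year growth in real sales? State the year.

2003

2003: real = 7536.3/1.068 = 7056.46; growth vs 2002 (7026.80) = 0.42%.
2004: real = 7850.0/1.151 = 6820.16; growth vs 2003 (7056.46) = -3.35%.
2005: real = 8086.2/1.217 = 6644.37; growth vs 2004 (6820.16) = -2.58%.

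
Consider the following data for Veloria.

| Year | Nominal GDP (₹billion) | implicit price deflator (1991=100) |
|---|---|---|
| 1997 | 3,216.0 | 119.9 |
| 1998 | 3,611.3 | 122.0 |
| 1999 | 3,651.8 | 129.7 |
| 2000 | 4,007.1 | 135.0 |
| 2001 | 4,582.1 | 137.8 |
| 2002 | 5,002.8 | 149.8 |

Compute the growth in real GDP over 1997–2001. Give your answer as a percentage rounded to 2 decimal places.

Real GDP 1997 = 3216.0/1.199 = 2682.24.
Real GDP 2001 = 4582.1/1.378 = 3325.18.
Change = 3325.18/2682.24 − 1 = 0.2397.

23.97%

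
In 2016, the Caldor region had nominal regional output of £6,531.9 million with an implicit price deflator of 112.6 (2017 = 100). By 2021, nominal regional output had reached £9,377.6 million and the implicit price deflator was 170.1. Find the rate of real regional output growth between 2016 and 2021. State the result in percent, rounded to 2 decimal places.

Deflate each year: 2016 → 6531.9/1.126 = 5800.98; 2021 → 9377.6/1.701 = 5512.99.
So real regional output changed by 5512.99/5800.98 − 1 = -0.0496, i.e. -4.96%.

-4.96%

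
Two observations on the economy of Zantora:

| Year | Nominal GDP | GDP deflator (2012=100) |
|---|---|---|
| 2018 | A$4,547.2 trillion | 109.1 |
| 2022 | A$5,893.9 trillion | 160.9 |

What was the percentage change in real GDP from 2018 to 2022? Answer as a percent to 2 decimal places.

-12.11%

Deflate each year: 2018 → 4547.2/1.091 = 4167.92; 2022 → 5893.9/1.609 = 3663.08.
So real GDP changed by 3663.08/4167.92 − 1 = -0.1211, i.e. -12.11%.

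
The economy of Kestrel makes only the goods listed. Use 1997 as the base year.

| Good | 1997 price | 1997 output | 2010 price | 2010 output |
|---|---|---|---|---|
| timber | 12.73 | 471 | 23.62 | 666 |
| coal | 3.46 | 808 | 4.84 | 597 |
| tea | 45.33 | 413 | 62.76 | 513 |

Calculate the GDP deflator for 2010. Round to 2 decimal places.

150.35

Nominal GDP 2010 = 23.62·666 + 4.84·597 + 62.76·513 = 50816.28.
Real GDP 2010 (at 1997 prices) = 12.73·666 + 3.46·597 + 45.33·513 = 33798.09.
Deflator = Nominal/Real × 100 = 50816.28/33798.09 × 100 = 150.353.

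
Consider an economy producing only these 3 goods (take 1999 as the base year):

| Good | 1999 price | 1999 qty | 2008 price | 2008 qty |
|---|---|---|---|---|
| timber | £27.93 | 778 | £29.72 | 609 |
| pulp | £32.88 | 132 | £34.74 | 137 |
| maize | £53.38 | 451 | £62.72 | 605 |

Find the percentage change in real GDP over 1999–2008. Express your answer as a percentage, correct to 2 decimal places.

7.31%

Real GDP 1999 = Nominal GDP 1999 = 27.93·778 + 32.88·132 + 53.38·451 = 50144.08.
Real GDP 2008 (at 1999 prices) = 27.93·609 + 32.88·137 + 53.38·605 = 53808.83.
Real growth = 53808.83/50144.08 − 1 = 0.0731.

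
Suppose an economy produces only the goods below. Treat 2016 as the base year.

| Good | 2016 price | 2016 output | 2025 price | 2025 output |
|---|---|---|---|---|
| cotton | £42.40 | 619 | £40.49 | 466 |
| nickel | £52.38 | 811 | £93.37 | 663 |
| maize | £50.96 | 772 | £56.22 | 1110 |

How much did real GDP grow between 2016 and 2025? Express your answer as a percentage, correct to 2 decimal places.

Real GDP 2016 = Nominal GDP 2016 = 42.40·619 + 52.38·811 + 50.96·772 = 108066.90.
Real GDP 2025 (at 2016 prices) = 42.40·466 + 52.38·663 + 50.96·1110 = 111051.94.
Real growth = 111051.94/108066.90 − 1 = 0.0276.

2.76%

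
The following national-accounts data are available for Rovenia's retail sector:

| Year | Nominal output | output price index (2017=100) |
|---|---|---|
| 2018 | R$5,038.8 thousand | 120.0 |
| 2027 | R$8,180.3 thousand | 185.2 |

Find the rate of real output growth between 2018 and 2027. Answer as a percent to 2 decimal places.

5.19%

Real output 2018 = 5038.8 / 1.200 = 4199.00.
Real output 2027 = 8180.3 / 1.852 = 4417.01.
Real growth = 4417.01 / 4199.00 − 1 = 0.0519.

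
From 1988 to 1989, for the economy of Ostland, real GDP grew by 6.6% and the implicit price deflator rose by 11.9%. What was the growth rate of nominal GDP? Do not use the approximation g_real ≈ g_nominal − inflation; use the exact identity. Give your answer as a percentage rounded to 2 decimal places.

19.29%

(1 + g_nom) = (1 + g_real)(1 + π) = 1.0660 × 1.1190 = 1.19285.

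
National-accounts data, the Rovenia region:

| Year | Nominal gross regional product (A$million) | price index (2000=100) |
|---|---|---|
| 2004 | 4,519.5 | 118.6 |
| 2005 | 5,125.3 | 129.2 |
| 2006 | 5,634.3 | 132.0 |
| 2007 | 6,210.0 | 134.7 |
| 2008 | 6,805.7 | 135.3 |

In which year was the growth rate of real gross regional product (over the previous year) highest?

2008

2005: real = 5125.3/1.292 = 3966.95; growth vs 2004 (3810.71) = 4.10%.
2006: real = 5634.3/1.320 = 4268.41; growth vs 2005 (3966.95) = 7.60%.
2007: real = 6210.0/1.347 = 4610.24; growth vs 2006 (4268.41) = 8.01%.
2008: real = 6805.7/1.353 = 5030.08; growth vs 2007 (4610.24) = 9.11%.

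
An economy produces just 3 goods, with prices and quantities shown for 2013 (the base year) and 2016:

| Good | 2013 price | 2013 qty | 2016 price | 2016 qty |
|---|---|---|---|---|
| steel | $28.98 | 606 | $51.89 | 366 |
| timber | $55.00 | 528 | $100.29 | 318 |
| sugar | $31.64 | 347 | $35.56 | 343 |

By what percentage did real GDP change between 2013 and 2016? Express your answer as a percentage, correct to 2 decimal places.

Real GDP 2013 = Nominal GDP 2013 = 28.98·606 + 55.00·528 + 31.64·347 = 57580.96.
Real GDP 2016 (at 2013 prices) = 28.98·366 + 55.00·318 + 31.64·343 = 38949.20.
Real growth = 38949.20/57580.96 − 1 = -0.3236.

-32.36%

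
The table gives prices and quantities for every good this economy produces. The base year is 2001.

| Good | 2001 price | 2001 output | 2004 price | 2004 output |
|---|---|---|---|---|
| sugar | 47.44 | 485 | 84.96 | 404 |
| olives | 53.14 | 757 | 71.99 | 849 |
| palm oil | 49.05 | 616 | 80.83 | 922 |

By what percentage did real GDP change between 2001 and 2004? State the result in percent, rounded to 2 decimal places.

Real GDP 2001 = Nominal GDP 2001 = 47.44·485 + 53.14·757 + 49.05·616 = 93450.18.
Real GDP 2004 (at 2001 prices) = 47.44·404 + 53.14·849 + 49.05·922 = 109505.72.
Real growth = 109505.72/93450.18 − 1 = 0.1718.

17.18%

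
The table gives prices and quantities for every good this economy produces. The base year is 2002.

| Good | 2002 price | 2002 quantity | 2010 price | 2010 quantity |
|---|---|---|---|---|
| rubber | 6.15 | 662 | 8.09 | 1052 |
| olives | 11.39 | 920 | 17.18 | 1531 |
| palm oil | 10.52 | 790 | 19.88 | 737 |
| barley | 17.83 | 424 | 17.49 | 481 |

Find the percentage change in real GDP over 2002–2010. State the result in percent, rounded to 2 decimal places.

Real GDP 2002 = Nominal GDP 2002 = 6.15·662 + 11.39·920 + 10.52·790 + 17.83·424 = 30420.82.
Real GDP 2010 (at 2002 prices) = 6.15·1052 + 11.39·1531 + 10.52·737 + 17.83·481 = 40237.36.
Real growth = 40237.36/30420.82 − 1 = 0.3227.

32.27%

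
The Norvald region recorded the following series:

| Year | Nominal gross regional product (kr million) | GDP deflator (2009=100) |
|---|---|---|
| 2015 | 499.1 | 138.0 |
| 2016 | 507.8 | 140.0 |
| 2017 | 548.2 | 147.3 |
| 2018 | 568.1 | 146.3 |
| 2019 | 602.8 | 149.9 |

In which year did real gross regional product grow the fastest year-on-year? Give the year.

2016: real = 507.8/1.400 = 362.71; growth vs 2015 (361.67) = 0.29%.
2017: real = 548.2/1.473 = 372.17; growth vs 2016 (362.71) = 2.61%.
2018: real = 568.1/1.463 = 388.31; growth vs 2017 (372.17) = 4.34%.
2019: real = 602.8/1.499 = 402.13; growth vs 2018 (388.31) = 3.56%.

2018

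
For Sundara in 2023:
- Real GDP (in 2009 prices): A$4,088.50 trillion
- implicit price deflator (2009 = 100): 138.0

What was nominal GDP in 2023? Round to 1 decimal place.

Nominal GDP = Real × (implicit price deflator/100) = 4088.50 × 1.380 = 5642.13.

A$5,642.1 trillion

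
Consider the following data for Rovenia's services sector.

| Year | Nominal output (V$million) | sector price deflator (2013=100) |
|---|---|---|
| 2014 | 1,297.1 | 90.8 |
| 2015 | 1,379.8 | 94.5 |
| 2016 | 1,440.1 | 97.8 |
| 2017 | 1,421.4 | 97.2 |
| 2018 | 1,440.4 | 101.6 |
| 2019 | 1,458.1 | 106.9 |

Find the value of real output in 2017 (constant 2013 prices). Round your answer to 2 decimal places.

V$1,462.35 million

Real output 2017 = 1421.4 / 0.972 = 1462.35.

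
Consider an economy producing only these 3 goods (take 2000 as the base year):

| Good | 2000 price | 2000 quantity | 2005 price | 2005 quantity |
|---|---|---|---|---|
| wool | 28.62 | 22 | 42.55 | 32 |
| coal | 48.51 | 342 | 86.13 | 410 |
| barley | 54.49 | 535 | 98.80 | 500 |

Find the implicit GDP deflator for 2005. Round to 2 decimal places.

Nominal GDP 2005 = 42.55·32 + 86.13·410 + 98.80·500 = 86074.90.
Real GDP 2005 (at 2000 prices) = 28.62·32 + 48.51·410 + 54.49·500 = 48049.94.
Deflator = Nominal/Real × 100 = 86074.90/48049.94 × 100 = 179.136.

179.14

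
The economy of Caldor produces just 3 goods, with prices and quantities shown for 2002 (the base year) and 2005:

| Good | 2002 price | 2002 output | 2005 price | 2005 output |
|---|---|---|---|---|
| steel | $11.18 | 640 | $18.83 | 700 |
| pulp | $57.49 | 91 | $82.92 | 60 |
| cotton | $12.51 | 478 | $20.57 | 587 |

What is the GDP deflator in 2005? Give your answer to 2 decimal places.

Nominal GDP 2005 = 18.83·700 + 82.92·60 + 20.57·587 = 30230.79.
Real GDP 2005 (at 2002 prices) = 11.18·700 + 57.49·60 + 12.51·587 = 18618.77.
Deflator = Nominal/Real × 100 = 30230.79/18618.77 × 100 = 162.367.

162.37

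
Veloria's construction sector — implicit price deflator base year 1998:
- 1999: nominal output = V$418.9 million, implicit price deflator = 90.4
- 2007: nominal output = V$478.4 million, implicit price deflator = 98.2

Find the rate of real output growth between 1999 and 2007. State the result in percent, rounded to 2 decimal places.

5.13%

Real output 1999 = 418.9 / 0.904 = 463.38.
Real output 2007 = 478.4 / 0.982 = 487.17.
Real growth = 487.17 / 463.38 − 1 = 0.0513.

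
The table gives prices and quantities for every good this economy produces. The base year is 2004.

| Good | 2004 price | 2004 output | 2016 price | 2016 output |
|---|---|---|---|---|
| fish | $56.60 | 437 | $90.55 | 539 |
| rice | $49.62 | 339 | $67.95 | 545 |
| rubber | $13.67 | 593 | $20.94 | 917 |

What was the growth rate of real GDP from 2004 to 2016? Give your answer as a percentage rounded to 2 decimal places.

Real GDP 2004 = Nominal GDP 2004 = 56.60·437 + 49.62·339 + 13.67·593 = 49661.69.
Real GDP 2016 (at 2004 prices) = 56.60·539 + 49.62·545 + 13.67·917 = 70085.69.
Real growth = 70085.69/49661.69 − 1 = 0.4113.

41.13%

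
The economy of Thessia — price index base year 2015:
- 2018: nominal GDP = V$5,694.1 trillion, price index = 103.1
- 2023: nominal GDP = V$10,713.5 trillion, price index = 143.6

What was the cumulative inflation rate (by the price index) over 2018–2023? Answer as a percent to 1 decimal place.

39.3%

Price-level change = 143.6 / 103.1 − 1 = 0.3928.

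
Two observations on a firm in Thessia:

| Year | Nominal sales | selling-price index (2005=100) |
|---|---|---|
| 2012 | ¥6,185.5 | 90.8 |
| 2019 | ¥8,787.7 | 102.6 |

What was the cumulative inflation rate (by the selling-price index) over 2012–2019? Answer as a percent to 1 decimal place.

13.0%

Price-level change = 102.6 / 90.8 − 1 = 0.1300.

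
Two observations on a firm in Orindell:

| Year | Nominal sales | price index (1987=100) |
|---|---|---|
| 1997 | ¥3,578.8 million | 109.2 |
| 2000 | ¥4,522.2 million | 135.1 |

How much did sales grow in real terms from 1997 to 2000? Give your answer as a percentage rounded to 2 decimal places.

Real sales 1997 = 3578.8 / 1.092 = 3277.29.
Real sales 2000 = 4522.2 / 1.351 = 3347.30.
Real growth = 3347.30 / 3277.29 − 1 = 0.0214.

2.14%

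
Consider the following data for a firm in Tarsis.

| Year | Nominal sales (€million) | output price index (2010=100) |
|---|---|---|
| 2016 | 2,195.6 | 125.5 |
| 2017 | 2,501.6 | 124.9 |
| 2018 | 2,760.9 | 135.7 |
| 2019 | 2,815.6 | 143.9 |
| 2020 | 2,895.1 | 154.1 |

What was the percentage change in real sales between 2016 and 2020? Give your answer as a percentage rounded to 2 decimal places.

Real sales 2016 = 2195.6/1.255 = 1749.48.
Real sales 2020 = 2895.1/1.541 = 1878.72.
Change = 1878.72/1749.48 − 1 = 0.0739.

7.39%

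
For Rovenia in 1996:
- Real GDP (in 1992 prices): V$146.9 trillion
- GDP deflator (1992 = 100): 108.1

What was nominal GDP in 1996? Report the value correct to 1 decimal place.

V$158.8 trillion

Nominal GDP = Real × (GDP deflator/100) = 146.9 × 1.081 = 158.80.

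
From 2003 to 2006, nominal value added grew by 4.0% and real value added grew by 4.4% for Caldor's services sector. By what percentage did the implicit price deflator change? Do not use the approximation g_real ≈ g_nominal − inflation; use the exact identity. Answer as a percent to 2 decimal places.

-0.38%

(1 + g_nom) = (1 + g_real)(1 + π), so π = 1.0400 / 1.0440 − 1 = -0.00383.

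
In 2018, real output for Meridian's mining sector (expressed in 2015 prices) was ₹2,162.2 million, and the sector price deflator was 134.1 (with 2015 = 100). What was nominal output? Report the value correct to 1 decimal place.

₹2,899.5 million

Nominal output = Real × (sector price deflator/100) = 2162.2 × 1.341 = 2899.51.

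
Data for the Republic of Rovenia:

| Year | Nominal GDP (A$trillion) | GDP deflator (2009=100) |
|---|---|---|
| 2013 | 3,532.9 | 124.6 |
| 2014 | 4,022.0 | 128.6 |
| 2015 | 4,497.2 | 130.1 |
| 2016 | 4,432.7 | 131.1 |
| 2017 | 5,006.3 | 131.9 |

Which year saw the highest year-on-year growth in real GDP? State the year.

2014: real = 4022.0/1.286 = 3127.53; growth vs 2013 (2835.39) = 10.30%.
2015: real = 4497.2/1.301 = 3456.73; growth vs 2014 (3127.53) = 10.53%.
2016: real = 4432.7/1.311 = 3381.16; growth vs 2015 (3456.73) = -2.19%.
2017: real = 5006.3/1.319 = 3795.53; growth vs 2016 (3381.16) = 12.26%.

2017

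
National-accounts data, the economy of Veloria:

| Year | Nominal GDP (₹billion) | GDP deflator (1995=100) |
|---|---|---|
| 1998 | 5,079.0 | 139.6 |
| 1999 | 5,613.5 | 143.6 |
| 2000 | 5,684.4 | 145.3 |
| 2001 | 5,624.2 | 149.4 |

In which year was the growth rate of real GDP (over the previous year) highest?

1999: real = 5613.5/1.436 = 3909.12; growth vs 1998 (3638.25) = 7.45%.
2000: real = 5684.4/1.453 = 3912.18; growth vs 1999 (3909.12) = 0.08%.
2001: real = 5624.2/1.494 = 3764.52; growth vs 2000 (3912.18) = -3.77%.

1999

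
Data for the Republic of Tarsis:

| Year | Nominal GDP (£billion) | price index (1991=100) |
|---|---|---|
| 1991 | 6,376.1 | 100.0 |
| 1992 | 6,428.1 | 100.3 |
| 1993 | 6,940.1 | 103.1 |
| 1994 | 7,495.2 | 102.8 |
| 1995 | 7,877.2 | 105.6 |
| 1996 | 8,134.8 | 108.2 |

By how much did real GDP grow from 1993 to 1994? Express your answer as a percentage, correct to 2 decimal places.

8.31%

Real GDP 1993 = 6940.1/1.031 = 6731.43.
Real GDP 1994 = 7495.2/1.028 = 7291.05.
Change = 7291.05/6731.43 − 1 = 0.0831.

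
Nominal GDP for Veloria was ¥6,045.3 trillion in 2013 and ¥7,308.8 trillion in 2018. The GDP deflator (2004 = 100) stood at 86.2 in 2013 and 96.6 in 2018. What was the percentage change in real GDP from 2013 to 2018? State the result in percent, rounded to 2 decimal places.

Real GDP 2013 = 6045.3 / 0.862 = 7013.11.
Real GDP 2018 = 7308.8 / 0.966 = 7566.05.
Real growth = 7566.05 / 7013.11 − 1 = 0.0788.

7.88%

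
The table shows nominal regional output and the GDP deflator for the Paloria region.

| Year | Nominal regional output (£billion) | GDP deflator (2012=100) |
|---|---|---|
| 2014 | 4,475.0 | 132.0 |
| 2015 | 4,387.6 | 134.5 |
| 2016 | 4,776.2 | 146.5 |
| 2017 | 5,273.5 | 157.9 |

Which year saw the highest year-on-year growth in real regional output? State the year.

2017

2015: real = 4387.6/1.345 = 3262.16; growth vs 2014 (3390.15) = -3.78%.
2016: real = 4776.2/1.465 = 3260.20; growth vs 2015 (3262.16) = -0.06%.
2017: real = 5273.5/1.579 = 3339.77; growth vs 2016 (3260.20) = 2.44%.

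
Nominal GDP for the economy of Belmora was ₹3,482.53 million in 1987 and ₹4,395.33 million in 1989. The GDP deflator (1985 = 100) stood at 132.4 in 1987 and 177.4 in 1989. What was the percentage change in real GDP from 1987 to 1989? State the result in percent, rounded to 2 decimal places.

-5.80%

Real GDP 1987 = 3482.53 / 1.324 = 2630.31.
Real GDP 1989 = 4395.33 / 1.774 = 2477.64.
Real growth = 2477.64 / 2630.31 − 1 = -0.0580.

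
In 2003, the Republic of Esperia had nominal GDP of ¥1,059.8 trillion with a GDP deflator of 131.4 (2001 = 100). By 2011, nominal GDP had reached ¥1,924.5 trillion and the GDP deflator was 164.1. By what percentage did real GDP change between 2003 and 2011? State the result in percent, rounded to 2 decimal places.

Real GDP 2003 = 1059.8 / 1.314 = 806.54.
Real GDP 2011 = 1924.5 / 1.641 = 1172.76.
Real growth = 1172.76 / 806.54 − 1 = 0.4541.

45.41%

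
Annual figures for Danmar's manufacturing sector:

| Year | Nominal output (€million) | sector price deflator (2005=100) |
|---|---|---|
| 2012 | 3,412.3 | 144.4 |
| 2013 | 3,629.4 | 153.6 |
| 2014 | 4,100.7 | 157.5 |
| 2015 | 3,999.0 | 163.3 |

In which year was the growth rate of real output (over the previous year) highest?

2013: real = 3629.4/1.536 = 2362.89; growth vs 2012 (2363.09) = -0.01%.
2014: real = 4100.7/1.575 = 2603.62; growth vs 2013 (2362.89) = 10.19%.
2015: real = 3999.0/1.633 = 2448.87; growth vs 2014 (2603.62) = -5.94%.

2014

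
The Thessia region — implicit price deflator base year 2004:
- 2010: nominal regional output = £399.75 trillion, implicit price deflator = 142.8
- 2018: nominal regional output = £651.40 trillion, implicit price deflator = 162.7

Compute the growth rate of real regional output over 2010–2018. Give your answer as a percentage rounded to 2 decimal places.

43.02%

Deflate each year: 2010 → 399.75/1.428 = 279.94; 2018 → 651.40/1.627 = 400.37.
So real regional output changed by 400.37/279.94 − 1 = 0.4302, i.e. 43.02%.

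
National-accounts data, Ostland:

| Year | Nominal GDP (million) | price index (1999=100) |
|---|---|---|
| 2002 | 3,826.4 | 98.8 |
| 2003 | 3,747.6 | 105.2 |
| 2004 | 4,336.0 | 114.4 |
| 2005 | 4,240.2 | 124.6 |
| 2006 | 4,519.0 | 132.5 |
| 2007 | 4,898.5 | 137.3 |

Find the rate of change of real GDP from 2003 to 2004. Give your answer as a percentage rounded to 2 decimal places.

Real GDP 2003 = 3747.6/1.052 = 3562.36.
Real GDP 2004 = 4336.0/1.144 = 3790.21.
Change = 3790.21/3562.36 − 1 = 0.0640.

6.40%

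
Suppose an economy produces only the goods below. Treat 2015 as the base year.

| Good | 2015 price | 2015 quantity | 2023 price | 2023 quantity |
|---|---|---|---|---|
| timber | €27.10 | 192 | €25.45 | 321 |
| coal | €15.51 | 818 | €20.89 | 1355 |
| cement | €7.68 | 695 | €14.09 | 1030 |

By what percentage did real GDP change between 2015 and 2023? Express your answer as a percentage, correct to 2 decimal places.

61.98%

Real GDP 2015 = Nominal GDP 2015 = 27.10·192 + 15.51·818 + 7.68·695 = 23227.98.
Real GDP 2023 (at 2015 prices) = 27.10·321 + 15.51·1355 + 7.68·1030 = 37625.55.
Real growth = 37625.55/23227.98 − 1 = 0.6198.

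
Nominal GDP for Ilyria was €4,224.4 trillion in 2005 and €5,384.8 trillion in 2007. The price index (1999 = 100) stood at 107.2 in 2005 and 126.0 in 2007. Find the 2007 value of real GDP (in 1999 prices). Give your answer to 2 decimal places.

Real GDP = Nominal / (price index/100) = 5384.8 / 1.260 = 4273.65.

€4,273.65 trillion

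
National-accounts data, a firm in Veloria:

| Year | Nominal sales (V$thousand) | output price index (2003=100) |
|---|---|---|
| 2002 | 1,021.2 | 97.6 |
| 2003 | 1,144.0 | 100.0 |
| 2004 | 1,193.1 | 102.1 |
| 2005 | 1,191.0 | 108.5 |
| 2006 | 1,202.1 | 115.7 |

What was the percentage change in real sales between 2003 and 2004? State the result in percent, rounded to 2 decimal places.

Real sales 2003 = 1144.0/1.000 = 1144.00.
Real sales 2004 = 1193.1/1.021 = 1168.56.
Change = 1168.56/1144.00 − 1 = 0.0215.

2.15%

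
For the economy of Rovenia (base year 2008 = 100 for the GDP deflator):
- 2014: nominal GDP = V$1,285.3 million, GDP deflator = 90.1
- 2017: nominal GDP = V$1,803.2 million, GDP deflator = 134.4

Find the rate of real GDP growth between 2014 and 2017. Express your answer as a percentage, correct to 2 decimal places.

Real GDP 2014 = 1285.3 / 0.901 = 1426.53.
Real GDP 2017 = 1803.2 / 1.344 = 1341.67.
Real growth = 1341.67 / 1426.53 − 1 = -0.0595.

-5.95%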